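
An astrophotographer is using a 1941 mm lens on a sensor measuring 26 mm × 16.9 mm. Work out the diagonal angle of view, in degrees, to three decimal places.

0.915°

Sensor diagonal = √(26² + 16.9²) = √961.6100 ≈ 31.0098 mm.
Angle of view α = 2·arctan(d/2f) with d = 31.0098 mm and f = 1941 mm.
d/2f = 0.00799; arctan(0.00799) ≈ 0.4577°, so α ≈ 0.9154°.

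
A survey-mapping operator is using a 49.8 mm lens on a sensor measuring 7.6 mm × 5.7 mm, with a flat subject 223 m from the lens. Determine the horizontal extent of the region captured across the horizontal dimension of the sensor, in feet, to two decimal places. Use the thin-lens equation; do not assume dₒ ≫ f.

dₒ: 223 m = 223000 mm.
Similar triangles through the lens centre give W/dₒ = w/dᵢ; with 1/f = 1/dₒ + 1/dᵢ this gives W = w·(dₒ − f)/f.
W = 7.6 mm × (223000 − 49.8) / 49.8 = 7.6 × 4476.9116 ≈ 34024.529 mm = 34024.529/304.8 ft = 111.629 ft.

111.63 ft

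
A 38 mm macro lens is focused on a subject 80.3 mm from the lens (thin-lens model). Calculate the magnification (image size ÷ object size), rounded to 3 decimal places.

Thin lens: 1/f = 1/dₒ + 1/dᵢ → 1/dᵢ = 1/38 − 1/80.3 = 0.0138625 mm⁻¹, so dᵢ ≈ 72.1371 mm.
Magnification m = dᵢ/dₒ = 72.1371/80.3 ≈ 0.89835.

0.898×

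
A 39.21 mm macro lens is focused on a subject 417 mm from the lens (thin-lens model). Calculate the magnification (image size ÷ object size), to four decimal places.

0.1038×

Thin lens: 1/f = 1/dₒ + 1/dᵢ → 1/dᵢ = 1/39.21 − 1/417 = 0.0231056 mm⁻¹, so dᵢ ≈ 43.2795 mm.
Magnification m = dᵢ/dₒ = 43.2795/417 ≈ 0.10379.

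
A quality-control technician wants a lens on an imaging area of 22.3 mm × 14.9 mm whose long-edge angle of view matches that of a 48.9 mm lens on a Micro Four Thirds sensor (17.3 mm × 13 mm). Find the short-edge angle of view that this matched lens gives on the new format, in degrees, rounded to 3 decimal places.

13.481°

Equal long-edge AOV ⇒ f₂ = f₁ · 22.3/17.3 = 48.9 × 1.28902 ≈ 63.0329 mm.
Short-edge AOV on the new format = 2·arctan(14.9 / (2 × 63.0329)) = 2·arctan(0.11819) ≈ 13.4813°.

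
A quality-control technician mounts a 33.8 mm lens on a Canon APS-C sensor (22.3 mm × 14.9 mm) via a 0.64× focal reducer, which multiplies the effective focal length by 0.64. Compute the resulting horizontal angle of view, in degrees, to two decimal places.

Effective focal length f = 33.8 × 0.64 = 21.632 mm.
α = 2·arctan(22.3 / (2 × 21.632)) = 2·arctan(0.51544) ≈ 54.5368°.

54.54°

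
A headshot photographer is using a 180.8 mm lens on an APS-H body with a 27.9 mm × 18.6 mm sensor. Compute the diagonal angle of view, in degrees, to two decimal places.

Sensor diagonal = √(27.9² + 18.6²) = √1124.3700 ≈ 33.5316 mm.
Angle of view α = 2·arctan(d/2f) with d = 33.5316 mm and f = 180.8 mm.
d/2f = 0.09273; arctan(0.09273) ≈ 5.2980°, so α ≈ 10.5959°.

10.60°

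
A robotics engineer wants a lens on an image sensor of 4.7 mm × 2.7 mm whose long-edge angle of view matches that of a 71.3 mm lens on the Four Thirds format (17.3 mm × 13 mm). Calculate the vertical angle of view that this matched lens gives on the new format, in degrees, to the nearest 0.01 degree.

Equal long-edge AOV ⇒ f₂ = f₁ · 4.7/17.3 = 71.3 × 0.27168 ≈ 19.3705 mm.
Vertical AOV on the new format = 2·arctan(2.7 / (2 × 19.3705)) = 2·arctan(0.06969) ≈ 7.9734°.

7.97°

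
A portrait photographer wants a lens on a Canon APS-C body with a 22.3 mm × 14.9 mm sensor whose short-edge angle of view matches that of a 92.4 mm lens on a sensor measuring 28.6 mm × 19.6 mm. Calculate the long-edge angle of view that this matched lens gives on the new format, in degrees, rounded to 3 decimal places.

18.039°

Equal short-edge AOV ⇒ f₂ = f₁ · 14.9/19.6 = 92.4 × 0.76020 ≈ 70.2429 mm.
Long-edge AOV on the new format = 2·arctan(22.3 / (2 × 70.2429)) = 2·arctan(0.15874) ≈ 18.0392°.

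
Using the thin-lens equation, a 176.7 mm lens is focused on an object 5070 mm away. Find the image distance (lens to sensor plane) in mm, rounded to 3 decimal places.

183.081 mm

1/dᵢ = 1/f − 1/dₒ = 1/176.7 − 1/5070 = 0.0054621 mm⁻¹.
dᵢ = 1/0.0054621 ≈ 183.0807 mm.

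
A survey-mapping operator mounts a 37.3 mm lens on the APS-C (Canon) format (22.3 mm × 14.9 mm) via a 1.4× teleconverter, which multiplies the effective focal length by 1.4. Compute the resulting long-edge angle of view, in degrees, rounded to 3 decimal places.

24.106°

Effective focal length f = 37.3 × 1.4 = 52.22 mm.
α = 2·arctan(22.3 / (2 × 52.22)) = 2·arctan(0.21352) ≈ 24.1056°.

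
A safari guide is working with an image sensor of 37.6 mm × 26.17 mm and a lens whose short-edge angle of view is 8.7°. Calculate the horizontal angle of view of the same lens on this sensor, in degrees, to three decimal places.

12.474°

From the short-edge AOV: f = 26.17 / (2·tan(4.35°)) = 26.17 / 0.15214 ≈ 172.0171 mm.
Horizontal AOV = 2·arctan(37.6 / (2 × 172.0171)) = 2·arctan(0.10929) ≈ 12.4744°.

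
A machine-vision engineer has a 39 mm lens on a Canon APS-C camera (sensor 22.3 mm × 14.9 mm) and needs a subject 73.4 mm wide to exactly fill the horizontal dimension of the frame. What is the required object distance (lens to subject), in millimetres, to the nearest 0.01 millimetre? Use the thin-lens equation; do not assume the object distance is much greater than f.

Magnification m = w/W = dᵢ/dₒ; combined with 1/f = 1/dₒ + 1/dᵢ this gives dₒ = f·(1 + W/w).
dₒ = 39 mm × (1 + 73.4/22.3) = 39 × 4.2915 ≈ 167.368 mm.

167.37 mm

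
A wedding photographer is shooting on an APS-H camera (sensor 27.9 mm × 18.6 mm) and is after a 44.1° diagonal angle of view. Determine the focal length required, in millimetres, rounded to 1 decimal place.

Sensor diagonal = √(27.9² + 18.6²) = √1124.3700 ≈ 33.5316 mm.
From α = 2·arctan(d/2f) we get f = d / (2·tan(α/2)).
With d = 33.5316 mm and α/2 = 22.05°, tan(α/2) ≈ 0.40504, so f ≈ 33.5316 / 0.81008 ≈ 41.3928 mm.

41.4 mm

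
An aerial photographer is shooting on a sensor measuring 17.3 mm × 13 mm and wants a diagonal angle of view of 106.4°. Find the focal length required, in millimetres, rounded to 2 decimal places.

8.09 mm

Sensor diagonal = √(17.3² + 13²) = √468.2900 ≈ 21.6400 mm.
From α = 2·arctan(d/2f) we get f = d / (2·tan(α/2)).
With d = 21.6400 mm and α/2 = 53.2°, tan(α/2) ≈ 1.33673, so f ≈ 21.6400 / 2.67346 ≈ 8.0944 mm.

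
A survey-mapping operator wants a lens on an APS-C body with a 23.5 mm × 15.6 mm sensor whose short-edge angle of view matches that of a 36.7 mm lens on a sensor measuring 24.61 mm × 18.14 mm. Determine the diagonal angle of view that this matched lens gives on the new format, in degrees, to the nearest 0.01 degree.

48.16°

Equal short-edge AOV ⇒ f₂ = f₁ · 15.6/18.14 = 36.7 × 0.85998 ≈ 31.5612 mm.
Sensor diagonal = √(23.5² + 15.6²) = √795.6100 ≈ 28.2066 mm.
Diagonal AOV on the new format = 2·arctan(28.2066 / (2 × 31.5612)) = 2·arctan(0.44686) ≈ 48.1554°.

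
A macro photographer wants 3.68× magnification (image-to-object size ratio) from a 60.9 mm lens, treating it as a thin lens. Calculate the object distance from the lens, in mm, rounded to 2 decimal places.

77.45 mm

With m = dᵢ/dₒ and 1/f = 1/dₒ + 1/dᵢ, substituting dᵢ = m·dₒ gives 1/f = (1 + 1/m)/dₒ, hence dₒ = f·(1 + 1/m).
dₒ = 60.9 × (1 + 1/3.68) = 60.9 × 1.27174 ≈ 77.449 mm.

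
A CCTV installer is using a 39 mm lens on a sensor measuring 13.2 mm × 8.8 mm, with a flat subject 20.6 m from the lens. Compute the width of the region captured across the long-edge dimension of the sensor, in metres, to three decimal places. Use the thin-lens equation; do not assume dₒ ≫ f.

dₒ: 20.6 m = 20600 mm.
Similar triangles through the lens centre give W/dₒ = w/dᵢ; with 1/f = 1/dₒ + 1/dᵢ this gives W = w·(dₒ − f)/f.
W = 13.2 mm × (20600 − 39) / 39 = 13.2 × 527.2051 ≈ 6959.108 mm = 6.95911 m.

6.959 m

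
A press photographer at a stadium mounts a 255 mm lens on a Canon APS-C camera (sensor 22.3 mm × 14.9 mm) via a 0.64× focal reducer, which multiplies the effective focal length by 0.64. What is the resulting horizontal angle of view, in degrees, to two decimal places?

7.82°

Effective focal length f = 255 × 0.64 = 163.2 mm.
α = 2·arctan(22.3 / (2 × 163.2)) = 2·arctan(0.06832) ≈ 7.8169°.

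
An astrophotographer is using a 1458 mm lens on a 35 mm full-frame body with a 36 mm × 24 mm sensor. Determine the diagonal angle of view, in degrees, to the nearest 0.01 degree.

1.70°

Sensor diagonal = √(36² + 24²) = √1872.0000 ≈ 43.2666 mm.
Angle of view α = 2·arctan(d/2f) with d = 43.2666 mm and f = 1458 mm.
d/2f = 0.01484; arctan(0.01484) ≈ 0.8501°, so α ≈ 1.7001°.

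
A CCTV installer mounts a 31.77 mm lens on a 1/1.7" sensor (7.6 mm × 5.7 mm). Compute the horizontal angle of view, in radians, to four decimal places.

0.2381 rad

Angle of view α = 2·arctan(w/2f) with w = 7.6 mm and f = 31.77 mm.
w/2f = 0.11961; arctan(0.11961) ≈ 0.1190 rad, so α ≈ 0.2381 rad.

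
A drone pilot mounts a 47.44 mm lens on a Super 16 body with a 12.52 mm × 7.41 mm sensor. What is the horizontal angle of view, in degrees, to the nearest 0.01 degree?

15.03°

Angle of view α = 2·arctan(w/2f) with w = 12.52 mm and f = 47.44 mm.
w/2f = 0.13196; arctan(0.13196) ≈ 7.5171°, so α ≈ 15.0342°.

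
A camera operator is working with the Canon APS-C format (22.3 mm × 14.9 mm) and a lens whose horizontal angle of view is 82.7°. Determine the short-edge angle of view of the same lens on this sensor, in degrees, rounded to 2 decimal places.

60.91°

From the horizontal AOV: f = 22.3 / (2·tan(41.35°)) = 22.3 / 1.76014 ≈ 12.6695 mm.
Short-edge AOV = 2·arctan(14.9 / (2 × 12.6695)) = 2·arctan(0.58803) ≈ 60.9134°.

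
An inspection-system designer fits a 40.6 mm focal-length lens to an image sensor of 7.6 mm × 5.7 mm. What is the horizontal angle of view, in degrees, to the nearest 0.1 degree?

Angle of view α = 2·arctan(w/2f) with w = 7.6 mm and f = 40.6 mm.
w/2f = 0.09360; arctan(0.09360) ≈ 5.3471°, so α ≈ 10.6942°.

10.7°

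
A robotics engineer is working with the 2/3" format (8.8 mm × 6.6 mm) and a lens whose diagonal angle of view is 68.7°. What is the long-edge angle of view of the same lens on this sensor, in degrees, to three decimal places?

57.335°

Sensor diagonal = √(8.8² + 6.6²) = √121.0000 ≈ 11.0000 mm.
From the diagonal AOV: f = 11.0000 / (2·tan(34.35°)) = 11.0000 / 1.36687 ≈ 8.0476 mm.
Long-edge AOV = 2·arctan(8.8 / (2 × 8.0476)) = 2·arctan(0.54675) ≈ 57.3350°.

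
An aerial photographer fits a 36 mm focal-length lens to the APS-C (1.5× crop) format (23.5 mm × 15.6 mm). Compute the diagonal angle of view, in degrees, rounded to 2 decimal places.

Sensor diagonal = √(23.5² + 15.6²) = √795.6100 ≈ 28.2066 mm.
Angle of view α = 2·arctan(d/2f) with d = 28.2066 mm and f = 36 mm.
d/2f = 0.39176; arctan(0.39176) ≈ 21.3931°, so α ≈ 42.7863°.

42.79°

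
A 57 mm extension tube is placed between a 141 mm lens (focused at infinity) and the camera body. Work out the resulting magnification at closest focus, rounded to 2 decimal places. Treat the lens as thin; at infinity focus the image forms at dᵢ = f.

The tube moves the image plane from f to f + e, so dᵢ = 141 + 57 = 198 mm. Focus is achieved when 1/f = 1/dₒ + 1/dᵢ, giving dₒ = 1/(1/f − 1/(f+e)).
Magnification m = dᵢ/dₒ = (f+e)·(1/f − 1/(f+e)) = e/f = 57/141 ≈ 0.4043.

0.40×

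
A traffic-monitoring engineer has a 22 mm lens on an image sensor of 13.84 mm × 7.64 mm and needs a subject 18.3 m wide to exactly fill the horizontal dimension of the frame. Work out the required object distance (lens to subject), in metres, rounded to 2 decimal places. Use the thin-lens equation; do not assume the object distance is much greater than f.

29.11 m

W: 18.3 m = 18300 mm.
Magnification m = w/W = dᵢ/dₒ; combined with 1/f = 1/dₒ + 1/dᵢ this gives dₒ = f·(1 + W/w).
dₒ = 22 mm × (1 + 18300/13.84) = 22 × 1323.2543 ≈ 29111.595 mm = 29.1116 m.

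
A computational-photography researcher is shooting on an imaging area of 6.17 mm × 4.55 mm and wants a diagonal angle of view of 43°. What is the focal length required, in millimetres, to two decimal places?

Sensor diagonal = √(6.17² + 4.55²) = √58.7714 ≈ 7.6663 mm.
From α = 2·arctan(d/2f) we get f = d / (2·tan(α/2)).
With d = 7.6663 mm and α/2 = 21.5°, tan(α/2) ≈ 0.39391, so f ≈ 7.6663 / 0.78782 ≈ 9.7310 mm.

9.73 mm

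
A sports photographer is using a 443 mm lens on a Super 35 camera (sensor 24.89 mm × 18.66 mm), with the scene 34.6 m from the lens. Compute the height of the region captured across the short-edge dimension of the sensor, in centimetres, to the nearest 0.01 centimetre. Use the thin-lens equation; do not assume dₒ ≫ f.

143.88 cm

dₒ: 34.6 m = 34600 mm.
Similar triangles through the lens centre give W/dₒ = h/dᵢ; with 1/f = 1/dₒ + 1/dᵢ this gives W = h·(dₒ − f)/f.
W = 18.66 mm × (34600 − 443) / 443 = 18.66 × 77.1038 ≈ 1438.758 mm = 143.876 cm.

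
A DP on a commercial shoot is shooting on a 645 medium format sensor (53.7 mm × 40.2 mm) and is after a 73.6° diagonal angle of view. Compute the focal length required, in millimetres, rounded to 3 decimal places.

Sensor diagonal = √(53.7² + 40.2²) = √4499.7300 ≈ 67.0800 mm.
From α = 2·arctan(d/2f) we get f = d / (2·tan(α/2)).
With d = 67.0800 mm and α/2 = 36.8°, tan(α/2) ≈ 0.74810, so f ≈ 67.0800 / 1.49619 ≈ 44.8339 mm.

44.834 mm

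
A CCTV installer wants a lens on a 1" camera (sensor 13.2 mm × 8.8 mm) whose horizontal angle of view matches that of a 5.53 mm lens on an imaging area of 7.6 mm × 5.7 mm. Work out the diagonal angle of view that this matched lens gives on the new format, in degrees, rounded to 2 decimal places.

Equal horizontal AOV ⇒ f₂ = f₁ · 13.2/7.6 = 5.53 × 1.73684 ≈ 9.6047 mm.
Sensor diagonal = √(13.2² + 8.8²) = √251.6800 ≈ 15.8644 mm.
Diagonal AOV on the new format = 2·arctan(15.8644 / (2 × 9.6047)) = 2·arctan(0.82586) ≈ 79.1042°.

79.10°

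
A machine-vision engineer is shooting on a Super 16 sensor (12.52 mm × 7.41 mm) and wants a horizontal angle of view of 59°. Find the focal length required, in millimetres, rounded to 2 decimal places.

11.06 mm

From α = 2·arctan(w/2f) we get f = w / (2·tan(α/2)).
With w = 12.52 mm and α/2 = 29.5°, tan(α/2) ≈ 0.56577, so f ≈ 12.52 / 1.13155 ≈ 11.0645 mm.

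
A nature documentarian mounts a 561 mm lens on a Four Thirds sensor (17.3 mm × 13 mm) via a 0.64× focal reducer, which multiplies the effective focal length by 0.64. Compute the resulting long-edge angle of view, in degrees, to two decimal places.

2.76°

Effective focal length f = 561 × 0.64 = 359.04 mm.
α = 2·arctan(17.3 / (2 × 359.04)) = 2·arctan(0.02409) ≈ 2.7602°.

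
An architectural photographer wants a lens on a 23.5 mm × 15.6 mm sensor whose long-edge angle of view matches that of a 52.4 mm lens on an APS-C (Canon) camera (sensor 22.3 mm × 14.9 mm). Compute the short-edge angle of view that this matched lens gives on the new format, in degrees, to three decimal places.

16.080°

Equal long-edge AOV ⇒ f₂ = f₁ · 23.5/22.3 = 52.4 × 1.05381 ≈ 55.2197 mm.
Short-edge AOV on the new format = 2·arctan(15.6 / (2 × 55.2197)) = 2·arctan(0.14125) ≈ 16.0801°.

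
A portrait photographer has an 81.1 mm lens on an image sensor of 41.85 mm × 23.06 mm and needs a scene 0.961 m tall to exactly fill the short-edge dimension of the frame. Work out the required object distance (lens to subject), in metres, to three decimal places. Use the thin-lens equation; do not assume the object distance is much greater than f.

W: 0.961 m = 961 mm.
Magnification m = h/W = dᵢ/dₒ; combined with 1/f = 1/dₒ + 1/dᵢ this gives dₒ = f·(1 + W/h).
dₒ = 81.1 mm × (1 + 961/23.06) = 81.1 × 42.6739 ≈ 3460.853 mm = 3.46085 m.

3.461 m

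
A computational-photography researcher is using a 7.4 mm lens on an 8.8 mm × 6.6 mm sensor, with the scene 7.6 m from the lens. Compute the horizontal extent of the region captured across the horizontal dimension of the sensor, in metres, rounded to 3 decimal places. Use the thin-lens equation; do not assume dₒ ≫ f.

dₒ: 7.6 m = 7600 mm.
Similar triangles through the lens centre give W/dₒ = w/dᵢ; with 1/f = 1/dₒ + 1/dᵢ this gives W = w·(dₒ − f)/f.
W = 8.8 mm × (7600 − 7.4) / 7.4 = 8.8 × 1026.0270 ≈ 9029.038 mm = 9.02904 m.

9.029 m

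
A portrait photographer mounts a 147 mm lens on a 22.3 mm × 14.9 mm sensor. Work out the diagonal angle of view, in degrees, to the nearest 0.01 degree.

10.42°

Sensor diagonal = √(22.3² + 14.9²) = √719.3000 ≈ 26.8198 mm.
Angle of view α = 2·arctan(d/2f) with d = 26.8198 mm and f = 147 mm.
d/2f = 0.09122; arctan(0.09122) ≈ 5.2123°, so α ≈ 10.4246°.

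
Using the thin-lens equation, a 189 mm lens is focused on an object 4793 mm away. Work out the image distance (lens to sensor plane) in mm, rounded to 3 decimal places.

196.759 mm

1/dᵢ = 1/f − 1/dₒ = 1/189 − 1/4793 = 0.0050824 mm⁻¹.
dᵢ = 1/0.0050824 ≈ 196.7587 mm.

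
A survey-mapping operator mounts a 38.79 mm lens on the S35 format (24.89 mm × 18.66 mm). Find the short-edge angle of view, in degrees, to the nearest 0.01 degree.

27.05°

Angle of view α = 2·arctan(h/2f) with h = 18.66 mm and f = 38.79 mm.
h/2f = 0.24053; arctan(0.24053) ≈ 13.5242°, so α ≈ 27.0484°.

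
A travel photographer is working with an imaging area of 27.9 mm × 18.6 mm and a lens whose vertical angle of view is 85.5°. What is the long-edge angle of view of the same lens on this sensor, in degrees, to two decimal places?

From the vertical AOV: f = 18.6 / (2·tan(42.75°)) = 18.6 / 1.84878 ≈ 10.0607 mm.
Long-edge AOV = 2·arctan(27.9 / (2 × 10.0607)) = 2·arctan(1.38659) ≈ 108.4020°.

108.40°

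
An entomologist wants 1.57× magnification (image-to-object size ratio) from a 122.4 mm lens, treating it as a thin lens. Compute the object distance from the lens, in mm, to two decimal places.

With m = dᵢ/dₒ and 1/f = 1/dₒ + 1/dᵢ, substituting dᵢ = m·dₒ gives 1/f = (1 + 1/m)/dₒ, hence dₒ = f·(1 + 1/m).
dₒ = 122.4 × (1 + 1/1.57) = 122.4 × 1.63694 ≈ 200.362 mm.

200.36 mm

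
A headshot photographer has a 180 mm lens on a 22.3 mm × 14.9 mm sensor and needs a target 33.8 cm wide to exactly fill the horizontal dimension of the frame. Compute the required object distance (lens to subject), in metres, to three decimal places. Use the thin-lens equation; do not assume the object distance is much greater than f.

W: 33.8 cm = 338 mm.
Magnification m = w/W = dᵢ/dₒ; combined with 1/f = 1/dₒ + 1/dᵢ this gives dₒ = f·(1 + W/w).
dₒ = 180 mm × (1 + 338/22.3) = 180 × 16.1570 ≈ 2908.251 mm = 2.90825 m.

2.908 m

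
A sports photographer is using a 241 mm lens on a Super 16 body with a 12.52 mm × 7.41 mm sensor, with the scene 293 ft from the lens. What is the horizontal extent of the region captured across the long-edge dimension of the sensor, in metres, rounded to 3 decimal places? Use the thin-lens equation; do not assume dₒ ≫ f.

dₒ: 293 ft × 304.8 mm/ft = 89306.40 mm.
Similar triangles through the lens centre give W/dₒ = w/dᵢ; with 1/f = 1/dₒ + 1/dᵢ this gives W = w·(dₒ − f)/f.
W = 12.52 mm × (89306.4 − 241) / 241 = 12.52 × 369.5660 ≈ 4626.966 mm = 4.62697 m.

4.627 m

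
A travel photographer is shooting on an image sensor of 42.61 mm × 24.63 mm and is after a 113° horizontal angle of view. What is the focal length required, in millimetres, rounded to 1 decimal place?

From α = 2·arctan(w/2f) we get f = w / (2·tan(α/2)).
With w = 42.61 mm and α/2 = 56.5°, tan(α/2) ≈ 1.51084, so f ≈ 42.61 / 3.02167 ≈ 14.1015 mm.

14.1 mm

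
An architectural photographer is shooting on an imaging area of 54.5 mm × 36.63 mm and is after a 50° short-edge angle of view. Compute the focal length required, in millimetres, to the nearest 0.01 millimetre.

From α = 2·arctan(h/2f) we get f = h / (2·tan(α/2)).
With h = 36.63 mm and α/2 = 25°, tan(α/2) ≈ 0.46631, so f ≈ 36.63 / 0.93262 ≈ 39.2766 mm.

39.28 mm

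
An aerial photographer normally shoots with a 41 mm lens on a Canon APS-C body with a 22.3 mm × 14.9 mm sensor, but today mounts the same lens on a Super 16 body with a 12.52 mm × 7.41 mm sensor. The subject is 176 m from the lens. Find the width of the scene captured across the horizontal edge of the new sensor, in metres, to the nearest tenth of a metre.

The focal length stays 41 mm; the relevant sensor dimension is now w = 12.52 mm. Object distance dₒ = 176 m = 176000 mm.
Thin-lens field width W = w·(dₒ − f)/f = 12.52 × (176000 − 41)/41 ≈ 53731.870 mm = 53.7319 m.

53.7 m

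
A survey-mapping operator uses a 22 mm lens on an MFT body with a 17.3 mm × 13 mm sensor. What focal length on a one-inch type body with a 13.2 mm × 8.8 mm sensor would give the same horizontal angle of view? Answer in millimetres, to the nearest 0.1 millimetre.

16.8 mm

Equal angle of view means equal width/f ratio, so f₂ = f₁ · (width₂/width₁) = 22 × 13.2/17.3.
f₂ = 22 × 0.76301 ≈ 16.786 mm.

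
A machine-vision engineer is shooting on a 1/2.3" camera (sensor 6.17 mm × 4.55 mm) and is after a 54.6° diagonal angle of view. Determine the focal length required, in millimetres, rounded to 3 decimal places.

7.427 mm

Sensor diagonal = √(6.17² + 4.55²) = √58.7714 ≈ 7.6663 mm.
From α = 2·arctan(d/2f) we get f = d / (2·tan(α/2)).
With d = 7.6663 mm and α/2 = 27.3°, tan(α/2) ≈ 0.51614, so f ≈ 7.6663 / 1.03228 ≈ 7.4265 mm.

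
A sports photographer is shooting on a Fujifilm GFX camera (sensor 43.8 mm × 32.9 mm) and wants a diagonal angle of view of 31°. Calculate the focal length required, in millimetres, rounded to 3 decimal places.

98.765 mm

Sensor diagonal = √(43.8² + 32.9²) = √3000.8500 ≈ 54.7800 mm.
From α = 2·arctan(d/2f) we get f = d / (2·tan(α/2)).
With d = 54.7800 mm and α/2 = 15.5°, tan(α/2) ≈ 0.27732, so f ≈ 54.7800 / 0.55465 ≈ 98.7652 mm.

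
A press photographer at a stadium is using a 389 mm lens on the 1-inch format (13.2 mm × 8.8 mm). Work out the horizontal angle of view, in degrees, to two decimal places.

Angle of view α = 2·arctan(w/2f) with w = 13.2 mm and f = 389 mm.
w/2f = 0.01697; arctan(0.01697) ≈ 0.9720°, so α ≈ 1.9440°.

1.94°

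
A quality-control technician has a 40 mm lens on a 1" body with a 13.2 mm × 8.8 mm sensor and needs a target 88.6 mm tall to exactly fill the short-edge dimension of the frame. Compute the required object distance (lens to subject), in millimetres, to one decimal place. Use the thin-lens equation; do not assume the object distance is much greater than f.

442.7 mm

Magnification m = h/W = dᵢ/dₒ; combined with 1/f = 1/dₒ + 1/dᵢ this gives dₒ = f·(1 + W/h).
dₒ = 40 mm × (1 + 88.6/8.8) = 40 × 11.0682 ≈ 442.727 mm.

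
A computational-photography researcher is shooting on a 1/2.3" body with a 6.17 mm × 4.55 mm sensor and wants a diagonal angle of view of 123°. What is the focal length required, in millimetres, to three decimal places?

2.081 mm

Sensor diagonal = √(6.17² + 4.55²) = √58.7714 ≈ 7.6663 mm.
From α = 2·arctan(d/2f) we get f = d / (2·tan(α/2)).
With d = 7.6663 mm and α/2 = 61.5°, tan(α/2) ≈ 1.84177, so f ≈ 7.6663 / 3.68354 ≈ 2.0812 mm.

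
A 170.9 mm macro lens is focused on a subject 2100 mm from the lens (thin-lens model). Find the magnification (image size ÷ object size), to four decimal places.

0.0886×

Thin lens: 1/f = 1/dₒ + 1/dᵢ → 1/dᵢ = 1/170.9 − 1/2100 = 0.0053752 mm⁻¹, so dᵢ ≈ 186.0401 mm.
Magnification m = dᵢ/dₒ = 186.0401/2100 ≈ 0.08859.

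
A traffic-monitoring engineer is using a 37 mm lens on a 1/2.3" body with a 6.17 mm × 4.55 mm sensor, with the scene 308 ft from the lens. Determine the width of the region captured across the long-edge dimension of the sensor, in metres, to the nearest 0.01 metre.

15.65 m

dₒ: 308 ft × 304.8 mm/ft = 93878.40 mm.
Similar triangles through the lens centre give W/dₒ = w/dᵢ; with 1/f = 1/dₒ + 1/dᵢ this gives W = w·(dₒ − f)/f.
W = 6.17 mm × (93878.4 − 37) / 37 = 6.17 × 2536.2540 ≈ 15648.687 mm = 15.6487 m.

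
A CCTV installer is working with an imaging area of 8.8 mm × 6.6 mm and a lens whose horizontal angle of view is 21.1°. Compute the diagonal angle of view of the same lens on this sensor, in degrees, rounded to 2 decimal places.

26.21°

From the horizontal AOV: f = 8.8 / (2·tan(10.55°)) = 8.8 / 0.37248 ≈ 23.6252 mm.
Sensor diagonal = √(8.8² + 6.6²) = √121.0000 ≈ 11.0000 mm.
Diagonal AOV = 2·arctan(11.0000 / (2 × 23.6252)) = 2·arctan(0.23280) ≈ 26.2103°.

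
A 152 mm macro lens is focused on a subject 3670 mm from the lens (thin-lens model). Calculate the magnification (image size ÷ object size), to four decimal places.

0.0432×

Thin lens: 1/f = 1/dₒ + 1/dᵢ → 1/dᵢ = 1/152 − 1/3670 = 0.0063065 mm⁻¹, so dᵢ ≈ 158.5674 mm.
Magnification m = dᵢ/dₒ = 158.5674/3670 ≈ 0.04321.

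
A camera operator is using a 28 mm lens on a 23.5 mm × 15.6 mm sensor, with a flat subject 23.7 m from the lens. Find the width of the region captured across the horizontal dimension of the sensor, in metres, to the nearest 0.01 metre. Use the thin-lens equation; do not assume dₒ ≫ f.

19.87 m

dₒ: 23.7 m = 23700 mm.
Similar triangles through the lens centre give W/dₒ = w/dᵢ; with 1/f = 1/dₒ + 1/dᵢ this gives W = w·(dₒ − f)/f.
W = 23.5 mm × (23700 − 28) / 28 = 23.5 × 845.4286 ≈ 19867.571 mm = 19.8676 m.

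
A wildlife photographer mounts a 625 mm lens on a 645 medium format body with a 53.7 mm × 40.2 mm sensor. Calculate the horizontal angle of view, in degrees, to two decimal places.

4.92°

Angle of view α = 2·arctan(w/2f) with w = 53.7 mm and f = 625 mm.
w/2f = 0.04296; arctan(0.04296) ≈ 2.4599°, so α ≈ 4.9198°.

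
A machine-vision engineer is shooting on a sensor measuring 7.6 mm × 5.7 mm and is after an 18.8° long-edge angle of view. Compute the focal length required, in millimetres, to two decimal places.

From α = 2·arctan(w/2f) we get f = w / (2·tan(α/2)).
With w = 7.6 mm and α/2 = 9.4°, tan(α/2) ≈ 0.16555, so f ≈ 7.6 / 0.33110 ≈ 22.9539 mm.

22.95 mm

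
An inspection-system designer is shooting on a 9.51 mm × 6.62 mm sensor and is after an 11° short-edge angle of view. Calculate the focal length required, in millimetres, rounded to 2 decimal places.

From α = 2·arctan(h/2f) we get f = h / (2·tan(α/2)).
With h = 6.62 mm and α/2 = 5.5°, tan(α/2) ≈ 0.09629, so f ≈ 6.62 / 0.19258 ≈ 34.3757 mm.

34.38 mm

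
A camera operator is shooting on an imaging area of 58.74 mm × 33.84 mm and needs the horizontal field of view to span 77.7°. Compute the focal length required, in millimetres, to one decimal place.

36.5 mm

From α = 2·arctan(w/2f) we get f = w / (2·tan(α/2)).
With w = 58.74 mm and α/2 = 38.85°, tan(α/2) ≈ 0.80546, so f ≈ 58.74 / 1.61092 ≈ 36.4637 mm.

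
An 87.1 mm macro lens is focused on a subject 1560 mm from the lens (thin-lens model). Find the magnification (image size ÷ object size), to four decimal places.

0.0591×

Thin lens: 1/f = 1/dₒ + 1/dᵢ → 1/dᵢ = 1/87.1 − 1/1560 = 0.0108400 mm⁻¹, so dᵢ ≈ 92.2507 mm.
Magnification m = dᵢ/dₒ = 92.2507/1560 ≈ 0.05914.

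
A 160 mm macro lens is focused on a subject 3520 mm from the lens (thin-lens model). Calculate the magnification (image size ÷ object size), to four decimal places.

Thin lens: 1/f = 1/dₒ + 1/dᵢ → 1/dᵢ = 1/160 − 1/3520 = 0.0059659 mm⁻¹, so dᵢ ≈ 167.6190 mm.
Magnification m = dᵢ/dₒ = 167.6190/3520 ≈ 0.04762.

0.0476×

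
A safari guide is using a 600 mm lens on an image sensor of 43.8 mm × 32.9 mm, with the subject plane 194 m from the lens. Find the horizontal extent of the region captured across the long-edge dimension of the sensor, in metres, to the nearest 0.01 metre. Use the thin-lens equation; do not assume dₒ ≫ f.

dₒ: 194 m = 194000 mm.
Similar triangles through the lens centre give W/dₒ = w/dᵢ; with 1/f = 1/dₒ + 1/dᵢ this gives W = w·(dₒ − f)/f.
W = 43.8 mm × (194000 − 600) / 600 = 43.8 × 322.3333 ≈ 14118.200 mm = 14.1182 m.

14.12 m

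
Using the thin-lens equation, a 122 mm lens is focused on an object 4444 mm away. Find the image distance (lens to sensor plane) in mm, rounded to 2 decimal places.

1/dᵢ = 1/f − 1/dₒ = 1/122 − 1/4444 = 0.0079717 mm⁻¹.
dᵢ = 1/0.0079717 ≈ 125.4438 mm.

125.44 mm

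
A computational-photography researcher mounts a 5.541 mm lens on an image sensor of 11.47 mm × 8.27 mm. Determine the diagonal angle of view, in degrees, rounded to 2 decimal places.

Sensor diagonal = √(11.47² + 8.27²) = √199.9538 ≈ 14.1405 mm.
Angle of view α = 2·arctan(d/2f) with d = 14.1405 mm and f = 5.541 mm.
d/2f = 1.27599; arctan(1.27599) ≈ 51.9140°, so α ≈ 103.8280°.

103.83°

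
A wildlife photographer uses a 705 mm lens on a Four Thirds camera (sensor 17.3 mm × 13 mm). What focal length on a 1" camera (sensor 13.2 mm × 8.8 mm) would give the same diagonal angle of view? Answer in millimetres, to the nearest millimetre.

517 mm

Sensor diagonal = √(17.3² + 13²) = √468.2900 ≈ 21.6400 mm.
Sensor diagonal = √(13.2² + 8.8²) = √251.6800 ≈ 15.8644 mm.
Equal angle of view means equal diagonal/f ratio, so f₂ = f₁ · (diagonal₂/diagonal₁) = 705 × 15.8644/21.6400.
f₂ = 705 × 0.73311 ≈ 516.840 mm.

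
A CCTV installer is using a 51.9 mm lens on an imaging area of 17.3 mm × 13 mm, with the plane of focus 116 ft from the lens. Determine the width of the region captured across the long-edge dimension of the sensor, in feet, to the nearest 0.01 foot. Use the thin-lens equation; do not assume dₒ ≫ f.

38.61 ft

dₒ: 116 ft × 304.8 mm/ft = 35356.80 mm.
Similar triangles through the lens centre give W/dₒ = w/dᵢ; with 1/f = 1/dₒ + 1/dᵢ this gives W = w·(dₒ − f)/f.
W = 17.3 mm × (35356.8 − 51.9) / 51.9 = 17.3 × 680.2485 ≈ 11768.300 mm = 11768.300/304.8 ft = 38.6099 ft.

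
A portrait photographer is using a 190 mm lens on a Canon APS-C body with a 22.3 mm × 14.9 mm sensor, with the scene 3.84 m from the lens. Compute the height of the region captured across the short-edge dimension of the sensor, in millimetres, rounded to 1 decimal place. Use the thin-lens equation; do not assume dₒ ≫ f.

dₒ: 3.84 m = 3840 mm.
Similar triangles through the lens centre give W/dₒ = h/dᵢ; with 1/f = 1/dₒ + 1/dᵢ this gives W = h·(dₒ − f)/f.
W = 14.9 mm × (3840 − 190) / 190 = 14.9 × 19.2105 ≈ 286.237 mm.

286.2 mm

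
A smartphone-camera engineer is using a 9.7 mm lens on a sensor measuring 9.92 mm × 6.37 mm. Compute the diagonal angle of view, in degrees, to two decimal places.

62.57°

Sensor diagonal = √(9.92² + 6.37²) = √138.9833 ≈ 11.7891 mm.
Angle of view α = 2·arctan(d/2f) with d = 11.7891 mm and f = 9.7 mm.
d/2f = 0.60769; arctan(0.60769) ≈ 31.2865°, so α ≈ 62.5730°.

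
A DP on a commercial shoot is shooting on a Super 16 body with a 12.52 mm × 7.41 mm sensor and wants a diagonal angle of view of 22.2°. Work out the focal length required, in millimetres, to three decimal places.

37.077 mm

Sensor diagonal = √(12.52² + 7.41²) = √211.6585 ≈ 14.5485 mm.
From α = 2·arctan(d/2f) we get f = d / (2·tan(α/2)).
With d = 14.5485 mm and α/2 = 11.1°, tan(α/2) ≈ 0.19619, so f ≈ 14.5485 / 0.39238 ≈ 37.0771 mm.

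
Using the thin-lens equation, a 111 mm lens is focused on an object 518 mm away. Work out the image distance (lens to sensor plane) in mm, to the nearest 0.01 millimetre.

1/dᵢ = 1/f − 1/dₒ = 1/111 − 1/518 = 0.0070785 mm⁻¹.
dᵢ = 1/0.0070785 ≈ 141.2727 mm.

141.27 mm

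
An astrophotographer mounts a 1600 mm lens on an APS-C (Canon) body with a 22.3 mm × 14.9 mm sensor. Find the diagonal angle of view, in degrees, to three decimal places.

0.960°

Sensor diagonal = √(22.3² + 14.9²) = √719.3000 ≈ 26.8198 mm.
Angle of view α = 2·arctan(d/2f) with d = 26.8198 mm and f = 1600 mm.
d/2f = 0.00838; arctan(0.00838) ≈ 0.4802°, so α ≈ 0.9604°.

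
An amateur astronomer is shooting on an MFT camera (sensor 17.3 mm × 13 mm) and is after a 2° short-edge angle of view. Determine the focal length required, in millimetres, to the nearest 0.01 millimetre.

372.38 mm

From α = 2·arctan(h/2f) we get f = h / (2·tan(α/2)).
With h = 13 mm and α/2 = 1°, tan(α/2) ≈ 0.01746, so f ≈ 13 / 0.03491 ≈ 372.3848 mm.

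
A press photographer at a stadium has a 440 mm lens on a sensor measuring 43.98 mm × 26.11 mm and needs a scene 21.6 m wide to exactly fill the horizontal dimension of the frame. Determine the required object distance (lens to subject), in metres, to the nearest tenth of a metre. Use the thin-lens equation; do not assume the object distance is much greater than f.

216.5 m

W: 21.6 m = 21600 mm.
Magnification m = w/W = dᵢ/dₒ; combined with 1/f = 1/dₒ + 1/dᵢ this gives dₒ = f·(1 + W/w).
dₒ = 440 mm × (1 + 21600/43.98) = 440 × 492.1323 ≈ 216538.226 mm = 216.538 m.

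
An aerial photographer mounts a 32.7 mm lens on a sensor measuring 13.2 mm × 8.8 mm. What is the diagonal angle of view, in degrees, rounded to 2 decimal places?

27.27°

Sensor diagonal = √(13.2² + 8.8²) = √251.6800 ≈ 15.8644 mm.
Angle of view α = 2·arctan(d/2f) with d = 15.8644 mm and f = 32.7 mm.
d/2f = 0.24258; arctan(0.24258) ≈ 13.6352°, so α ≈ 27.2703°.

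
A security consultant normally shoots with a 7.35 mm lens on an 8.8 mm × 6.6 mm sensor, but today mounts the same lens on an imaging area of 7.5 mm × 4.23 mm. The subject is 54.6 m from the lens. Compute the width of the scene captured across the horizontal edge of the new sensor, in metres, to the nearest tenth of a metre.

55.7 m

The focal length stays 7.35 mm; the relevant sensor dimension is now w = 7.5 mm. Object distance dₒ = 54.6 m = 54600 mm.
Thin-lens field width W = w·(dₒ − f)/f = 7.5 × (54600 − 7.35)/7.35 ≈ 55706.786 mm = 55.7068 m.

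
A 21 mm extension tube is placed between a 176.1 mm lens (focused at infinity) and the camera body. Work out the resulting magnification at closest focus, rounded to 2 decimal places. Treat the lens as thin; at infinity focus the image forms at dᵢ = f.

The tube moves the image plane from f to f + e, so dᵢ = 176.1 + 21 = 197.1 mm. Focus is achieved when 1/f = 1/dₒ + 1/dᵢ, giving dₒ = 1/(1/f − 1/(f+e)).
Magnification m = dᵢ/dₒ = (f+e)·(1/f − 1/(f+e)) = e/f = 21/176.1 ≈ 0.1193.

0.12×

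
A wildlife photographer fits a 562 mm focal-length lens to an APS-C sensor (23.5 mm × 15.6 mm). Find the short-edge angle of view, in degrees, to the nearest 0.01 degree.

1.59°

Angle of view α = 2·arctan(h/2f) with h = 15.6 mm and f = 562 mm.
h/2f = 0.01388; arctan(0.01388) ≈ 0.7952°, so α ≈ 1.5903°.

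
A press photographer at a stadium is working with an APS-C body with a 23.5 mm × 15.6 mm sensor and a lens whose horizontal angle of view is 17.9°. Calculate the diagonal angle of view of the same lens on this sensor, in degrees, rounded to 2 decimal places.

From the horizontal AOV: f = 23.5 / (2·tan(8.95°)) = 23.5 / 0.31498 ≈ 74.6079 mm.
Sensor diagonal = √(23.5² + 15.6²) = √795.6100 ≈ 28.2066 mm.
Diagonal AOV = 2·arctan(28.2066 / (2 × 74.6079)) = 2·arctan(0.18903) ≈ 21.4089°.

21.41°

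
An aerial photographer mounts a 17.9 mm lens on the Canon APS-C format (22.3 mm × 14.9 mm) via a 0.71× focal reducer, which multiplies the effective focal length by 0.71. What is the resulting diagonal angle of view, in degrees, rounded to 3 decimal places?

93.074°

Effective focal length f = 17.9 × 0.71 = 12.709 mm.
Sensor diagonal = √(22.3² + 14.9²) = √719.3000 ≈ 26.8198 mm.
α = 2·arctan(26.820 / (2 × 12.709)) = 2·arctan(1.05515) ≈ 93.0743°.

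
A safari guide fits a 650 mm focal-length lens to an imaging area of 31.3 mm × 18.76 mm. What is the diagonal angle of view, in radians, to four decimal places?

Sensor diagonal = √(31.3² + 18.76²) = √1331.6276 ≈ 36.4915 mm.
Angle of view α = 2·arctan(d/2f) with d = 36.4915 mm and f = 650 mm.
d/2f = 0.02807; arctan(0.02807) ≈ 0.0281 rad, so α ≈ 0.0561 rad.

0.0561 rad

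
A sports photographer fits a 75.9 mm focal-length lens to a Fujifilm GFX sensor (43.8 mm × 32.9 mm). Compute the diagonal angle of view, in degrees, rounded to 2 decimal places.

39.69°

Sensor diagonal = √(43.8² + 32.9²) = √3000.8500 ≈ 54.7800 mm.
Angle of view α = 2·arctan(d/2f) with d = 54.7800 mm and f = 75.9 mm.
d/2f = 0.36087; arctan(0.36087) ≈ 19.8430°, so α ≈ 39.6860°.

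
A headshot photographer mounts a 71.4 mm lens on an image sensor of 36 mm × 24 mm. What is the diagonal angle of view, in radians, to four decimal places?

Sensor diagonal = √(36² + 24²) = √1872.0000 ≈ 43.2666 mm.
Angle of view α = 2·arctan(d/2f) with d = 43.2666 mm and f = 71.4 mm.
d/2f = 0.30299; arctan(0.30299) ≈ 0.2942 rad, so α ≈ 0.5884 rad.

0.5884 rad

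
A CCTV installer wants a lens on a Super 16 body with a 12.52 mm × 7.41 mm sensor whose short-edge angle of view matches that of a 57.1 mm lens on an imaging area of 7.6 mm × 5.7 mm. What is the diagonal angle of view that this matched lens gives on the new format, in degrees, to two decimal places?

Equal short-edge AOV ⇒ f₂ = f₁ · 7.41/5.7 = 57.1 × 1.30000 ≈ 74.2300 mm.
Sensor diagonal = √(12.52² + 7.41²) = √211.6585 ≈ 14.5485 mm.
Diagonal AOV on the new format = 2·arctan(14.5485 / (2 × 74.2300)) = 2·arctan(0.09800) ≈ 11.1938°.

11.19°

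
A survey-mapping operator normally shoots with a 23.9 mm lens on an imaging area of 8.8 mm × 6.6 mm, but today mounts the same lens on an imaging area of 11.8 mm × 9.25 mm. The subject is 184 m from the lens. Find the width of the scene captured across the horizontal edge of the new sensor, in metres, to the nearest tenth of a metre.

The focal length stays 23.9 mm; the relevant sensor dimension is now w = 11.8 mm. Object distance dₒ = 184 m = 184000 mm.
Thin-lens field width W = w·(dₒ − f)/f = 11.8 × (184000 − 23.9)/23.9 ≈ 90833.388 mm = 90.8334 m.

90.8 m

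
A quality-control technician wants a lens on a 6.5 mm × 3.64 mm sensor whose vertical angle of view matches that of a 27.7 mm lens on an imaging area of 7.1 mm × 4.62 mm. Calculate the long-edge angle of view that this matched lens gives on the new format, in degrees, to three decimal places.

16.940°

Equal vertical AOV ⇒ f₂ = f₁ · 3.64/4.62 = 27.7 × 0.78788 ≈ 21.8242 mm.
Long-edge AOV on the new format = 2·arctan(6.5 / (2 × 21.8242)) = 2·arctan(0.14892) ≈ 16.9401°.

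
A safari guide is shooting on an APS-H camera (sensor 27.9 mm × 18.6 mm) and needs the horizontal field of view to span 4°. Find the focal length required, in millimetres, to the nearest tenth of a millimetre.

From α = 2·arctan(w/2f) we get f = w / (2·tan(α/2)).
With w = 27.9 mm and α/2 = 2°, tan(α/2) ≈ 0.03492, so f ≈ 27.9 / 0.06984 ≈ 399.4757 mm.

399.5 mm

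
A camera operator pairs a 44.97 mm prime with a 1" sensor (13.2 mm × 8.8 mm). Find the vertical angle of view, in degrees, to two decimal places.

11.18°

Angle of view α = 2·arctan(h/2f) with h = 8.8 mm and f = 44.97 mm.
h/2f = 0.09784; arctan(0.09784) ≈ 5.5882°, so α ≈ 11.1764°.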